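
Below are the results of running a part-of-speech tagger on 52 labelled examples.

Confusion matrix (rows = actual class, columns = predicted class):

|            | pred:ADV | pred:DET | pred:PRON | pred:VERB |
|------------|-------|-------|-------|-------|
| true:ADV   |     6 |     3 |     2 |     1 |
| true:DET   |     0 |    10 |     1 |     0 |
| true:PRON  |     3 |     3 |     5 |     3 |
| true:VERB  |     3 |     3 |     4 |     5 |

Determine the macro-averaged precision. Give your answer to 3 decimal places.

0.500

Per-class precision (TP/(TP+FP)):
  ADV: TP=6, FP=0+3+3=6 → 6/12 = 0.5000
  DET: TP=10, FP=3+3+3=9 → 10/19 = 0.5263
  PRON: TP=5, FP=2+1+4=7 → 5/12 = 0.4167
  VERB: TP=5, FP=1+0+3=4 → 5/9 = 0.5556
Macro-precision = mean = (0.5000 + 0.5263 + 0.4167 + 0.5556) / 4 = 0.500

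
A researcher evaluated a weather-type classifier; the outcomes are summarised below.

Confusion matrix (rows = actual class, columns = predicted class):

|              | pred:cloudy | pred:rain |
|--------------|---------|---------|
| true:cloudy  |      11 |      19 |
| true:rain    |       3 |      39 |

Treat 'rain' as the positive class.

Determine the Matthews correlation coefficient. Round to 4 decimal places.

0.3678

MCC = (TP·TN − FP·FN) / √((TP+FP)(TP+FN)(TN+FP)(TN+FN))
Numerator = 39·11 − 19·3 = 372
Denominator = √(58·42·30·14) = √1023120 = 1011.4939
MCC = 372 / 1011.4939 = 0.3678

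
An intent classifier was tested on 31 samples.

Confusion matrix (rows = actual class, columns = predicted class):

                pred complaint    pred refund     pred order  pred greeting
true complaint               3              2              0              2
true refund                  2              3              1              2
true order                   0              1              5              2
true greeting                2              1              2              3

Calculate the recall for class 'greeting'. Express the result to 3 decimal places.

0.375

Treat 'greeting' as positive and all other classes as negative.
recall = TP/(TP+FN).
greeting: TP=3, FN=2+1+2=5 → 3/8 = 0.3750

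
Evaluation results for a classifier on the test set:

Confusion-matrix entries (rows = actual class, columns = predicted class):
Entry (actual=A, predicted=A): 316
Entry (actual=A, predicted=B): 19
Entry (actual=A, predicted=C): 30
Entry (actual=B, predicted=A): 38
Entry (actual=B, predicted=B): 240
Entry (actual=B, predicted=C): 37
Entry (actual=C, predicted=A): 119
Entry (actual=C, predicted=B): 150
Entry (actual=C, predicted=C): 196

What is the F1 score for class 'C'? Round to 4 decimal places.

0.5385

Treat 'C' as positive and all other classes as negative.
F1 score = 2·TP/(2·TP+FP+FN).
C: TP=196, FP=30+37=67, FN=119+150=269 → 392/728 = 0.53846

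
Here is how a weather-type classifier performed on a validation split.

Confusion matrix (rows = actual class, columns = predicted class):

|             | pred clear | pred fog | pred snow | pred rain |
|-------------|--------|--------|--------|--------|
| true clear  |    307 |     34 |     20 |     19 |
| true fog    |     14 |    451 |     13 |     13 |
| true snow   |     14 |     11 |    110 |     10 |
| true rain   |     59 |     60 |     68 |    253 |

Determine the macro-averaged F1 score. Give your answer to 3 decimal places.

0.740

Per-class F1 score (2·TP/(2·TP+FP+FN)):
  clear: TP=307, FP=14+14+59=87, FN=34+20+19=73 → 614/774 = 0.7933
  fog: TP=451, FP=34+11+60=105, FN=14+13+13=40 → 902/1047 = 0.8615
  snow: TP=110, FP=20+13+68=101, FN=14+11+10=35 → 220/356 = 0.6180
  rain: TP=253, FP=19+13+10=42, FN=59+60+68=187 → 506/735 = 0.6884
Macro-F1 score = mean = (0.7933 + 0.8615 + 0.6180 + 0.6884) / 4 = 0.740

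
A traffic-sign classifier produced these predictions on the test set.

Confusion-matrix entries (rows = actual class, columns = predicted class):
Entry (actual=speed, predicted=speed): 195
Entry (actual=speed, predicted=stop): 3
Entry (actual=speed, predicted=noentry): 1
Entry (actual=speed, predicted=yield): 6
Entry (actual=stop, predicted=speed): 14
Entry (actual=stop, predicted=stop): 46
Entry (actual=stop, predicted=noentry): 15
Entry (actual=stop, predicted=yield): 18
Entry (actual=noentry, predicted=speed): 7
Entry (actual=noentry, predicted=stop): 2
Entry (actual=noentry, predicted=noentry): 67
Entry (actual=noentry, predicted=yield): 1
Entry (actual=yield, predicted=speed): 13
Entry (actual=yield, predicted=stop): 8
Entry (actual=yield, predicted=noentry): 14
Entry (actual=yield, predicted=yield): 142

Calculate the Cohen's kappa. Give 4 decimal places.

Observed agreement pₒ = trace/N = 450/552 = 0.81522
Expected agreement pₑ = Σ (rowᵢ·colᵢ)/N² = (205·229 + 93·59 + 77·97 + 177·167)/552² = 0.29360
κ = (pₒ − pₑ)/(1 − pₑ) = (0.81522 − 0.29360)/(1 − 0.29360) = 0.7384

0.7384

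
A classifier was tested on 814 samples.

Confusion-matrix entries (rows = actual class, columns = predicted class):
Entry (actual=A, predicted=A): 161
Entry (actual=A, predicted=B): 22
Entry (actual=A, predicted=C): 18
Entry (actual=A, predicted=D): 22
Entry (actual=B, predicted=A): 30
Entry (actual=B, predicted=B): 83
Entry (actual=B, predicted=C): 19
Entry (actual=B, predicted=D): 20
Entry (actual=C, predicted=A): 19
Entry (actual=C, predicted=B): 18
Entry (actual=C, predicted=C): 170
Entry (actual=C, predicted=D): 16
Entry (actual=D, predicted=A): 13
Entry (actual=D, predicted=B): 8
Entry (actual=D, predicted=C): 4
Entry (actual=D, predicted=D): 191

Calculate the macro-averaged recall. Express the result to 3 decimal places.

0.729

Per-class recall (TP/(TP+FN)):
  A: TP=161, FN=22+18+22=62 → 161/223 = 0.7220
  B: TP=83, FN=30+19+20=69 → 83/152 = 0.5461
  C: TP=170, FN=19+18+16=53 → 170/223 = 0.7623
  D: TP=191, FN=13+8+4=25 → 191/216 = 0.8843
Macro-recall = mean = (0.7220 + 0.5461 + 0.7623 + 0.8843) / 4 = 0.729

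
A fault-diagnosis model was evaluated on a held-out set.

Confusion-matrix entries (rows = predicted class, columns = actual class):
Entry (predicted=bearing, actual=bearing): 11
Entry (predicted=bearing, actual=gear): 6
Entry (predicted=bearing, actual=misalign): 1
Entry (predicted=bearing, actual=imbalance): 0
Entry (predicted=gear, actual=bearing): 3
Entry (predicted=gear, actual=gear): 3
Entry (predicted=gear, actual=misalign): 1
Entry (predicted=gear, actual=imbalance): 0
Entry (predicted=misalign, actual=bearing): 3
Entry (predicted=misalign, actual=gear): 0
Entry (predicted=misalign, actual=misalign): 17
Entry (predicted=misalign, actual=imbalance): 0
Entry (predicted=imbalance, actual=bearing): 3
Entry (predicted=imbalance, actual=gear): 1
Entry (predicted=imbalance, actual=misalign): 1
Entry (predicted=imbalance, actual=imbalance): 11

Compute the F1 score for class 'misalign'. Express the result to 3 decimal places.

Take TP from the diagonal, FP from the rest of the 'misalign' prediction marginal, FN from the rest of the 'misalign' actual marginal.
F1 score = 2·TP/(2·TP+FP+FN).
misalign: TP=17, FP=3+0+0=3, FN=1+1+1=3 → 34/40 = 0.8500

0.850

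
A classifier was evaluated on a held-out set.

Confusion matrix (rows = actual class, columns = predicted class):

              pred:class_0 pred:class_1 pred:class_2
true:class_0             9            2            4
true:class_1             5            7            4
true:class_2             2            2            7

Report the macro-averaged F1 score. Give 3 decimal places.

Per-class F1 score (2·TP/(2·TP+FP+FN)):
  class_0: TP=9, FP=5+2=7, FN=2+4=6 → 18/31 = 0.5806
  class_1: TP=7, FP=2+2=4, FN=5+4=9 → 14/27 = 0.5185
  class_2: TP=7, FP=4+4=8, FN=2+2=4 → 14/26 = 0.5385
Macro-F1 score = mean = (0.5806 + 0.5185 + 0.5385) / 3 = 0.546

0.546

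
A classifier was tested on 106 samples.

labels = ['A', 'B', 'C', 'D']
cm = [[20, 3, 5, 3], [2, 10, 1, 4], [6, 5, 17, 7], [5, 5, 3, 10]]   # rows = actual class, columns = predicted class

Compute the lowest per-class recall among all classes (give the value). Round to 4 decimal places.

0.4348

Per-class recall (TP/(TP+FN)):
  A: TP=20, FN=3+5+3=11 → 20/31 = 0.64516
  B: TP=10, FN=2+1+4=7 → 10/17 = 0.58824
  C: TP=17, FN=6+5+7=18 → 17/35 = 0.48571
  D: TP=10, FN=5+5+3=13 → 10/23 = 0.43478
Lowest is class 'D' with recall = 0.4348.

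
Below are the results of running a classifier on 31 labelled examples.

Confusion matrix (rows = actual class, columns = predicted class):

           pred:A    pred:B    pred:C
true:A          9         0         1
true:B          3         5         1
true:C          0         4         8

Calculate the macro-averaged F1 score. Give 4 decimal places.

Per-class F1 score (2·TP/(2·TP+FP+FN)):
  A: TP=9, FP=3+0=3, FN=0+1=1 → 18/22 = 0.81818
  B: TP=5, FP=0+4=4, FN=3+1=4 → 10/18 = 0.55556
  C: TP=8, FP=1+1=2, FN=0+4=4 → 16/22 = 0.72727
Macro-F1 score = mean = (0.81818 + 0.55556 + 0.72727) / 3 = 0.7003

0.7003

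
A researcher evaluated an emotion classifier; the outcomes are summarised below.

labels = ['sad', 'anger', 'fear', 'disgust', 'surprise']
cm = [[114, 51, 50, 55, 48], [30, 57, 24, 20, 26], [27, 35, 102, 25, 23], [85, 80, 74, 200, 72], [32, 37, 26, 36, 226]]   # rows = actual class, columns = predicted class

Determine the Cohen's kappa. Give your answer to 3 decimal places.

0.305

Observed agreement pₒ = trace/N = 699/1555 = 0.4495
Expected agreement pₑ = Σ (rowᵢ·colᵢ)/N² = (318·288 + 157·260 + 212·276 + 511·336 + 357·395)/1555² = 0.2083
κ = (pₒ − pₑ)/(1 − pₑ) = (0.4495 − 0.2083)/(1 − 0.2083) = 0.305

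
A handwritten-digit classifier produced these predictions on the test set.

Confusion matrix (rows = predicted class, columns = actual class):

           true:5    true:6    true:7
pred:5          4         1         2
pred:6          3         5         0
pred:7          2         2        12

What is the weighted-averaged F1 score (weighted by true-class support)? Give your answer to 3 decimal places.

Per-class F1 score (2·TP/(2·TP+FP+FN)):
  5: TP=4, FP=1+2=3, FN=3+2=5 → 8/16 = 0.5000
  6: TP=5, FP=3+0=3, FN=1+2=3 → 10/16 = 0.6250
  7: TP=12, FP=2+2=4, FN=2+0=2 → 24/30 = 0.8000
Weighted-F1 score = Σ (supportᵢ/N)·F1 scoreᵢ with N=31: (9/31)·0.5000 + (8/31)·0.6250 + (14/31)·0.8000 = 0.668

0.668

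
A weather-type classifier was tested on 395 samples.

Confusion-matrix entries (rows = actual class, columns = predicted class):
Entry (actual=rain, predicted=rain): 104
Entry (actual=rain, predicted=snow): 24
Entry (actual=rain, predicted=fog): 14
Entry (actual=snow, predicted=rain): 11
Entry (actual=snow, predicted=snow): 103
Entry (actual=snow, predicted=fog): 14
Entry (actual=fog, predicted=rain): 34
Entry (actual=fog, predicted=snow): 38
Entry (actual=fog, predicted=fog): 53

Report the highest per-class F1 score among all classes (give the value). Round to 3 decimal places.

Per-class F1 score (2·TP/(2·TP+FP+FN)):
  rain: TP=104, FP=11+34=45, FN=24+14=38 → 208/291 = 0.7148
  snow: TP=103, FP=24+38=62, FN=11+14=25 → 206/293 = 0.7031
  fog: TP=53, FP=14+14=28, FN=34+38=72 → 106/206 = 0.5146
Highest is class 'rain' with F1 score = 0.715.

0.715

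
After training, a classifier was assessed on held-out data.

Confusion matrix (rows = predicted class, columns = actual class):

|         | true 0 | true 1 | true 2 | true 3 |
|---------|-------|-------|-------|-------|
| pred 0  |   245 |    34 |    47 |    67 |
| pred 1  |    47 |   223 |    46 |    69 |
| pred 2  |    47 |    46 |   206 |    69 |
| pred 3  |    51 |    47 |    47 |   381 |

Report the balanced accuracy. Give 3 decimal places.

Balanced accuracy = mean of per-class recall.
  0: recall = 245/390 = 0.6282
  1: recall = 223/350 = 0.6371
  2: recall = 206/346 = 0.5954
  3: recall = 381/586 = 0.6502
Mean = (0.6282 + 0.6371 + 0.5954 + 0.6502) / 4 = 0.628

0.628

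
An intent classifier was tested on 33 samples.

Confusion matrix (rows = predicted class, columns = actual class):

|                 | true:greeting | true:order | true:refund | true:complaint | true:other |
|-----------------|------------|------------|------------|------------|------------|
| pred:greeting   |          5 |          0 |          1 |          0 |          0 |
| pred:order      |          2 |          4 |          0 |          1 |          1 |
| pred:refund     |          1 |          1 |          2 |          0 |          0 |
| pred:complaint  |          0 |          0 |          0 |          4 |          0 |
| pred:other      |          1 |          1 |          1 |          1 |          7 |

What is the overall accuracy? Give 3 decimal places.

Accuracy = trace / total = (5+4+2+4+7=22) / 33 = 22/33 = 0.667

0.667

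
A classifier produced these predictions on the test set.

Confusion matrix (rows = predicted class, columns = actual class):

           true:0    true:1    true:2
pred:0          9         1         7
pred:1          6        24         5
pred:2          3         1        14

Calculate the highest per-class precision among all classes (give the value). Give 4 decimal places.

Per-class precision (TP/(TP+FP)):
  0: TP=9, FP=1+7=8 → 9/17 = 0.52941
  1: TP=24, FP=6+5=11 → 24/35 = 0.68571
  2: TP=14, FP=3+1=4 → 14/18 = 0.77778
Highest is class '2' with precision = 0.7778.

0.7778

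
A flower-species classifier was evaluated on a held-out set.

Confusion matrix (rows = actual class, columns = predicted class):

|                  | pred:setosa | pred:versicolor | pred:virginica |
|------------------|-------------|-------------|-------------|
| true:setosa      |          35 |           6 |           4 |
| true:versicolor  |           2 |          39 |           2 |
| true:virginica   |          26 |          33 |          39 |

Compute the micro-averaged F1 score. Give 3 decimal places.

Micro-averaging pools counts across classes: ΣTP=113, ΣFP=73, ΣFN=73.
Micro-F1 score = 2·TP/(2·TP+FP+FN) on pooled counts = 0.608 (equals overall accuracy in single-label multiclass).

0.608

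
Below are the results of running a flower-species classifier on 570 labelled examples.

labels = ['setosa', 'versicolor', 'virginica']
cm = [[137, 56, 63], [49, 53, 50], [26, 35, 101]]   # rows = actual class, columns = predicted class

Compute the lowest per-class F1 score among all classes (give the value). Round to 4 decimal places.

Per-class F1 score (2·TP/(2·TP+FP+FN)):
  setosa: TP=137, FP=49+26=75, FN=56+63=119 → 274/468 = 0.58547
  versicolor: TP=53, FP=56+35=91, FN=49+50=99 → 106/296 = 0.35811
  virginica: TP=101, FP=63+50=113, FN=26+35=61 → 202/376 = 0.53723
Lowest is class 'versicolor' with F1 score = 0.3581.

0.3581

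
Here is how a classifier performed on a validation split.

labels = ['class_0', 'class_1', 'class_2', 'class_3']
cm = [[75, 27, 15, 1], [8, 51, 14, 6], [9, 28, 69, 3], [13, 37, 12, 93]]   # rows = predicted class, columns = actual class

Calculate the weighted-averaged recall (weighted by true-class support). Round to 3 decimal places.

Per-class recall (TP/(TP+FN)):
  class_0: TP=75, FN=8+9+13=30 → 75/105 = 0.7143
  class_1: TP=51, FN=27+28+37=92 → 51/143 = 0.3566
  class_2: TP=69, FN=15+14+12=41 → 69/110 = 0.6273
  class_3: TP=93, FN=1+6+3=10 → 93/103 = 0.9029
Weighted-recall = Σ (supportᵢ/N)·recallᵢ with N=461: (105/461)·0.7143 + (143/461)·0.3566 + (110/461)·0.6273 + (103/461)·0.9029 = 0.625

0.625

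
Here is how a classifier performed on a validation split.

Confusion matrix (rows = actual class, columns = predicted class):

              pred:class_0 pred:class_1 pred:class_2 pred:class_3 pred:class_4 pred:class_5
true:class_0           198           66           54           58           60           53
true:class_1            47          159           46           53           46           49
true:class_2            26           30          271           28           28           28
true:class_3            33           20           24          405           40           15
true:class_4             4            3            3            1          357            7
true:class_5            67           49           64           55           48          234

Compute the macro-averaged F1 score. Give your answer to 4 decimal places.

Per-class F1 score (2·TP/(2·TP+FP+FN)):
  class_0: TP=198, FP=47+26+33+4+67=177, FN=66+54+58+60+53=291 → 396/864 = 0.45833
  class_1: TP=159, FP=66+30+20+3+49=168, FN=47+46+53+46+49=241 → 318/727 = 0.43741
  class_2: TP=271, FP=54+46+24+3+64=191, FN=26+30+28+28+28=140 → 542/873 = 0.62085
  class_3: TP=405, FP=58+53+28+1+55=195, FN=33+20+24+40+15=132 → 810/1137 = 0.71240
  class_4: TP=357, FP=60+46+28+40+48=222, FN=4+3+3+1+7=18 → 714/954 = 0.74843
  class_5: TP=234, FP=53+49+28+15+7=152, FN=67+49+64+55+48=283 → 468/903 = 0.51827
Macro-F1 score = mean = (0.45833 + 0.43741 + 0.62085 + 0.71240 + 0.74843 + 0.51827) / 6 = 0.5826

0.5826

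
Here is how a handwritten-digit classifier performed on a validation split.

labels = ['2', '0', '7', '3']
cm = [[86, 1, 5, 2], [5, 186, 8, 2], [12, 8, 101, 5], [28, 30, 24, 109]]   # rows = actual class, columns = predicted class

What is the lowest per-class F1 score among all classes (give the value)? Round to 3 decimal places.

0.706

Per-class F1 score (2·TP/(2·TP+FP+FN)):
  2: TP=86, FP=5+12+28=45, FN=1+5+2=8 → 172/225 = 0.7644
  0: TP=186, FP=1+8+30=39, FN=5+8+2=15 → 372/426 = 0.8732
  7: TP=101, FP=5+8+24=37, FN=12+8+5=25 → 202/264 = 0.7652
  3: TP=109, FP=2+2+5=9, FN=28+30+24=82 → 218/309 = 0.7055
Lowest is class '3' with F1 score = 0.706.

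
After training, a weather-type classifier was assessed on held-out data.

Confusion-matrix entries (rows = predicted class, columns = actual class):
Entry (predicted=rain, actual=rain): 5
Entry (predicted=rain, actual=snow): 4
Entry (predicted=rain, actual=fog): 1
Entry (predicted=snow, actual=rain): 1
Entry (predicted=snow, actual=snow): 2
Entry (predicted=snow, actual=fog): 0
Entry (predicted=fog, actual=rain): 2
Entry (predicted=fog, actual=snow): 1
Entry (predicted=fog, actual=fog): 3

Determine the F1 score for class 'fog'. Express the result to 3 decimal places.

0.600

Treat 'fog' as positive and all other classes as negative.
F1 score = 2·TP/(2·TP+FP+FN).
fog: TP=3, FP=2+1=3, FN=1+0=1 → 6/10 = 0.6000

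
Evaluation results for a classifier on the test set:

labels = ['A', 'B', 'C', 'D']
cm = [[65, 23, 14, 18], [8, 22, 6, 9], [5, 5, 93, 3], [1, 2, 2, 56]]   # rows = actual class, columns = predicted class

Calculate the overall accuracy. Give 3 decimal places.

0.711

Accuracy = trace / total = (65+22+93+56=236) / 332 = 236/332 = 0.711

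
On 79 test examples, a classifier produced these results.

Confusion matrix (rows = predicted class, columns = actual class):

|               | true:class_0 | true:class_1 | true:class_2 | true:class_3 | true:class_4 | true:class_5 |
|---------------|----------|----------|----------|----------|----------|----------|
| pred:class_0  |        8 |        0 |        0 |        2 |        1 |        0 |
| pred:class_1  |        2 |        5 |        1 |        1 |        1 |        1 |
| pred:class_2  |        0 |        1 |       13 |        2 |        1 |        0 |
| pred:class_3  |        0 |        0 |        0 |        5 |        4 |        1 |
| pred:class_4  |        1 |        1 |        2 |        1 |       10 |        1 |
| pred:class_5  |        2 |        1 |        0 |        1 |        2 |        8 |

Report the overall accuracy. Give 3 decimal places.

Accuracy = trace / total = (8+5+13+5+10+8=49) / 79 = 49/79 = 0.620

0.620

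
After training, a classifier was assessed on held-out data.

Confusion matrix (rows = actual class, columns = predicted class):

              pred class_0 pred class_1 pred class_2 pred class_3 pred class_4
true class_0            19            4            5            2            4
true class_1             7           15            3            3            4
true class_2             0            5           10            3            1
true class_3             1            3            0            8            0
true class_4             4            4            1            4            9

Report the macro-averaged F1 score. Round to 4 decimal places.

Per-class F1 score (2·TP/(2·TP+FP+FN)):
  class_0: TP=19, FP=7+0+1+4=12, FN=4+5+2+4=15 → 38/65 = 0.58462
  class_1: TP=15, FP=4+5+3+4=16, FN=7+3+3+4=17 → 30/63 = 0.47619
  class_2: TP=10, FP=5+3+0+1=9, FN=0+5+3+1=9 → 20/38 = 0.52632
  class_3: TP=8, FP=2+3+3+4=12, FN=1+3+0+0=4 → 16/32 = 0.50000
  class_4: TP=9, FP=4+4+1+0=9, FN=4+4+1+4=13 → 18/40 = 0.45000
Macro-F1 score = mean = (0.58462 + 0.47619 + 0.52632 + 0.50000 + 0.45000) / 5 = 0.5074

0.5074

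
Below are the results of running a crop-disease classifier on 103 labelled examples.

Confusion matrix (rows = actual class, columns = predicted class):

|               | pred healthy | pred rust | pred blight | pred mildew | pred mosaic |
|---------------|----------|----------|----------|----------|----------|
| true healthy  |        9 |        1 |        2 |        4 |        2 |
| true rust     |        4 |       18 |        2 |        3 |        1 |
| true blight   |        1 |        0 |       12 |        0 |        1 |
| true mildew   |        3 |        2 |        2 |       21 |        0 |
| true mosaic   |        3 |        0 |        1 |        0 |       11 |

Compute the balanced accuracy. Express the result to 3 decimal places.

0.697

Balanced accuracy = mean of per-class recall.
  healthy: recall = 9/18 = 0.5000
  rust: recall = 18/28 = 0.6429
  blight: recall = 12/14 = 0.8571
  mildew: recall = 21/28 = 0.7500
  mosaic: recall = 11/15 = 0.7333
Mean = (0.5000 + 0.6429 + 0.8571 + 0.7500 + 0.7333) / 5 = 0.697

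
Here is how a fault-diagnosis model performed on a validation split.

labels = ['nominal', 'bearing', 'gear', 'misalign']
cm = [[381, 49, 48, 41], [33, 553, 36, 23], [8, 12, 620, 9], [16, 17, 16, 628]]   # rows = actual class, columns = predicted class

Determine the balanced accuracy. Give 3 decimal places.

0.869

Balanced accuracy = mean of per-class recall.
  nominal: recall = 381/519 = 0.7341
  bearing: recall = 553/645 = 0.8574
  gear: recall = 620/649 = 0.9553
  misalign: recall = 628/677 = 0.9276
Mean = (0.7341 + 0.8574 + 0.9553 + 0.9276) / 4 = 0.869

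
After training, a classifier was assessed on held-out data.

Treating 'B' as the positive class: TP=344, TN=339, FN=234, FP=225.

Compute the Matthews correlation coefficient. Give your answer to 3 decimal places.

0.196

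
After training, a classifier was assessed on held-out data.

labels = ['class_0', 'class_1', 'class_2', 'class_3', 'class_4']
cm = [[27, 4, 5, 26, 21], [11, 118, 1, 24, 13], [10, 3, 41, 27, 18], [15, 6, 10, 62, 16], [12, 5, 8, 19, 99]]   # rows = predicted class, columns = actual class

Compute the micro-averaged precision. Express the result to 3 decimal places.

0.577

Micro-averaging pools counts across classes: ΣTP=347, ΣFP=254, ΣFN=254.
Micro-precision = TP/(TP+FP) on pooled counts = 0.577 (equals overall accuracy in single-label multiclass).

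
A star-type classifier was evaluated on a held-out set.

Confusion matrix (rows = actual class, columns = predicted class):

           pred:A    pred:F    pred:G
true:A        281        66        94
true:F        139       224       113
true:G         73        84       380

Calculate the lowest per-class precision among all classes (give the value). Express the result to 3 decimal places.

0.570

Per-class precision (TP/(TP+FP)):
  A: TP=281, FP=139+73=212 → 281/493 = 0.5700
  F: TP=224, FP=66+84=150 → 224/374 = 0.5989
  G: TP=380, FP=94+113=207 → 380/587 = 0.6474
Lowest is class 'A' with precision = 0.570.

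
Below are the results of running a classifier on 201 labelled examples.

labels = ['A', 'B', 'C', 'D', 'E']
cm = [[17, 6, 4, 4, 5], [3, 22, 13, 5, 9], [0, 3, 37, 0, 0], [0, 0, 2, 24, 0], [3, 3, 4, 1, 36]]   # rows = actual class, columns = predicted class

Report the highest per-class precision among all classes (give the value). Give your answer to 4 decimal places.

Per-class precision (TP/(TP+FP)):
  A: TP=17, FP=3+0+0+3=6 → 17/23 = 0.73913
  B: TP=22, FP=6+3+0+3=12 → 22/34 = 0.64706
  C: TP=37, FP=4+13+2+4=23 → 37/60 = 0.61667
  D: TP=24, FP=4+5+0+1=10 → 24/34 = 0.70588
  E: TP=36, FP=5+9+0+0=14 → 36/50 = 0.72000
Highest is class 'A' with precision = 0.7391.

0.7391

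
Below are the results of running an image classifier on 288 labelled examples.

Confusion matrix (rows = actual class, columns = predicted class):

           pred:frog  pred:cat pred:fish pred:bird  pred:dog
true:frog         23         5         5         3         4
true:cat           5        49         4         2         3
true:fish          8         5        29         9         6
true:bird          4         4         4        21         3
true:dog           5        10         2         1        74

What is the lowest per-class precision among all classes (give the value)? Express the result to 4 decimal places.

0.5111

Per-class precision (TP/(TP+FP)):
  frog: TP=23, FP=5+8+4+5=22 → 23/45 = 0.51111
  cat: TP=49, FP=5+5+4+10=24 → 49/73 = 0.67123
  fish: TP=29, FP=5+4+4+2=15 → 29/44 = 0.65909
  bird: TP=21, FP=3+2+9+1=15 → 21/36 = 0.58333
  dog: TP=74, FP=4+3+6+3=16 → 74/90 = 0.82222
Lowest is class 'frog' with precision = 0.5111.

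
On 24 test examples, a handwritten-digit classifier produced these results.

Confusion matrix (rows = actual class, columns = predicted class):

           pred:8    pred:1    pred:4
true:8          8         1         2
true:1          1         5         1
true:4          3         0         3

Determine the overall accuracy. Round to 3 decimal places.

Accuracy = trace / total = (8+5+3=16) / 24 = 16/24 = 0.667

0.667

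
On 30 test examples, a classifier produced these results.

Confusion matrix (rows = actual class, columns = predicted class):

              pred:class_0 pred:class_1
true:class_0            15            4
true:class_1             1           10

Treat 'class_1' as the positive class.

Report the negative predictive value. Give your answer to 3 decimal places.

0.938

NPV = TN/(TN+FN) = 15/(15+1) = 0.938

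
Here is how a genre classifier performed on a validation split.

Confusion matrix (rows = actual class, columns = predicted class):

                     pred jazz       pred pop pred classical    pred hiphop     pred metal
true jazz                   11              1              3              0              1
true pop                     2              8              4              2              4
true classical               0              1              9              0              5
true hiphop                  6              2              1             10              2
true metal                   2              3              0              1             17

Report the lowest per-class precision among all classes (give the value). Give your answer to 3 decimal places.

0.524

Per-class precision (TP/(TP+FP)):
  jazz: TP=11, FP=2+0+6+2=10 → 11/21 = 0.5238
  pop: TP=8, FP=1+1+2+3=7 → 8/15 = 0.5333
  classical: TP=9, FP=3+4+1+0=8 → 9/17 = 0.5294
  hiphop: TP=10, FP=0+2+0+1=3 → 10/13 = 0.7692
  metal: TP=17, FP=1+4+5+2=12 → 17/29 = 0.5862
Lowest is class 'jazz' with precision = 0.524.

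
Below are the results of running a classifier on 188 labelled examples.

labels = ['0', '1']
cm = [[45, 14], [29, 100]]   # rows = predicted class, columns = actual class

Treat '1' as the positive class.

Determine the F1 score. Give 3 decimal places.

0.823

Precision = TP/(TP+FP) = 100/129 = 0.7752
Recall = TP/(TP+FN) = 100/114 = 0.8772
F1 = 2·TP/(2·TP+FP+FN) = 200/243 = 0.823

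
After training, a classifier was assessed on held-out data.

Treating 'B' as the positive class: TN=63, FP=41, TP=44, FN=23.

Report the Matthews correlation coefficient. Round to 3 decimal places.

0.256

MCC = (TP·TN − FP·FN) / √((TP+FP)(TP+FN)(TN+FP)(TN+FN))
Numerator = 44·63 − 41·23 = 1829
Denominator = √(85·67·104·86) = √50936080 = 7136.9517
MCC = 1829 / 7136.9517 = 0.256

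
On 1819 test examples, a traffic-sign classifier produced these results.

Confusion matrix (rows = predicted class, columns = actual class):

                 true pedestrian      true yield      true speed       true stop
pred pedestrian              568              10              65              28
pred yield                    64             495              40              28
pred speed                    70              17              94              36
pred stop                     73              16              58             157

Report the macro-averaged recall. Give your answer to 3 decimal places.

0.662

Per-class recall (TP/(TP+FN)):
  pedestrian: TP=568, FN=64+70+73=207 → 568/775 = 0.7329
  yield: TP=495, FN=10+17+16=43 → 495/538 = 0.9201
  speed: TP=94, FN=65+40+58=163 → 94/257 = 0.3658
  stop: TP=157, FN=28+28+36=92 → 157/249 = 0.6305
Macro-recall = mean = (0.7329 + 0.9201 + 0.3658 + 0.6305) / 4 = 0.662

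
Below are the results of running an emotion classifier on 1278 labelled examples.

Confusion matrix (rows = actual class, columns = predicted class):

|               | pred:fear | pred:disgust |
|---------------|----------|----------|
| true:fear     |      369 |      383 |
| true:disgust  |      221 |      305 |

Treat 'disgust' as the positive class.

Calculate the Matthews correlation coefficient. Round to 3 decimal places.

0.070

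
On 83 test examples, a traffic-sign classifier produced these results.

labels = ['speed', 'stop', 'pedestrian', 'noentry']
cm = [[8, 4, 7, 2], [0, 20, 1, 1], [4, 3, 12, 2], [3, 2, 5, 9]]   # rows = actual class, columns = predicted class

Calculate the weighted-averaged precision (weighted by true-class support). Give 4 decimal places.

0.5863

Per-class precision (TP/(TP+FP)):
  speed: TP=8, FP=0+4+3=7 → 8/15 = 0.53333
  stop: TP=20, FP=4+3+2=9 → 20/29 = 0.68966
  pedestrian: TP=12, FP=7+1+5=13 → 12/25 = 0.48000
  noentry: TP=9, FP=2+1+2=5 → 9/14 = 0.64286
Weighted-precision = Σ (supportᵢ/N)·precisionᵢ with N=83: (21/83)·0.53333 + (22/83)·0.68966 + (21/83)·0.48000 + (19/83)·0.64286 = 0.5863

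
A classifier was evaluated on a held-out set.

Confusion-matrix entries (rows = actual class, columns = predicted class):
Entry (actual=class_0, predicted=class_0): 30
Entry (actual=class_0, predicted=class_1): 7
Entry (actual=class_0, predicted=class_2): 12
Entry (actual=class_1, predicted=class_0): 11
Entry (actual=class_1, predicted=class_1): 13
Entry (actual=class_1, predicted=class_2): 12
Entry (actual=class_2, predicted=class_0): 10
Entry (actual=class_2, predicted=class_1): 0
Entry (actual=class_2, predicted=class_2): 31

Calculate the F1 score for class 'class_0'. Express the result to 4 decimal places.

One-vs-rest for 'class_0': TP = diagonal; FP = other classes predicted 'class_0'; FN = 'class_0' predicted as other.
F1 score = 2·TP/(2·TP+FP+FN).
class_0: TP=30, FP=11+10=21, FN=7+12=19 → 60/100 = 0.60000

0.6000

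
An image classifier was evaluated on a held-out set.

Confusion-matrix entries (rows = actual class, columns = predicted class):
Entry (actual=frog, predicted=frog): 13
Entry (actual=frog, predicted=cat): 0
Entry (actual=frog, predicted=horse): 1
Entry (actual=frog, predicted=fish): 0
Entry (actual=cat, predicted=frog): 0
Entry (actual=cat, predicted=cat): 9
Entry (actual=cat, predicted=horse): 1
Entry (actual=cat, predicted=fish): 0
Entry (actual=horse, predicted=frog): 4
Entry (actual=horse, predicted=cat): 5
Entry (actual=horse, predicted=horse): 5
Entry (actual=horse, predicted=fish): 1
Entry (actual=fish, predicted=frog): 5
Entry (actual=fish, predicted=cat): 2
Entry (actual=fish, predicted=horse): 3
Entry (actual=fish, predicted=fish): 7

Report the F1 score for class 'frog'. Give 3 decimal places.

0.722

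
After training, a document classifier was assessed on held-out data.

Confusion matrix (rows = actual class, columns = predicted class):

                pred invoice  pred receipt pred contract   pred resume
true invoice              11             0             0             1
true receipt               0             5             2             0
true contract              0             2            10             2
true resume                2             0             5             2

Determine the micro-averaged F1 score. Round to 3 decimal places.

0.667

Micro-averaging pools counts across classes: ΣTP=28, ΣFP=14, ΣFN=14.
Micro-F1 score = 2·TP/(2·TP+FP+FN) on pooled counts = 0.667 (equals overall accuracy in single-label multiclass).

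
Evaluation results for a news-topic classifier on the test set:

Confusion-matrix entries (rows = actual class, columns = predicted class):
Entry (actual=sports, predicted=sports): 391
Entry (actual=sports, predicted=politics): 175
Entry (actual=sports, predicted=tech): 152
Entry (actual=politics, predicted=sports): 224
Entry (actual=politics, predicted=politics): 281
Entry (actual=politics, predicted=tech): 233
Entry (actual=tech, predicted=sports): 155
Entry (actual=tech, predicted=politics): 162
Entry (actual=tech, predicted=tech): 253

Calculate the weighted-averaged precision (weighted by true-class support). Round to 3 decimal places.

0.457

Per-class precision (TP/(TP+FP)):
  sports: TP=391, FP=224+155=379 → 391/770 = 0.5078
  politics: TP=281, FP=175+162=337 → 281/618 = 0.4547
  tech: TP=253, FP=152+233=385 → 253/638 = 0.3966
Weighted-precision = Σ (supportᵢ/N)·precisionᵢ with N=2026: (718/2026)·0.5078 + (738/2026)·0.4547 + (570/2026)·0.3966 = 0.457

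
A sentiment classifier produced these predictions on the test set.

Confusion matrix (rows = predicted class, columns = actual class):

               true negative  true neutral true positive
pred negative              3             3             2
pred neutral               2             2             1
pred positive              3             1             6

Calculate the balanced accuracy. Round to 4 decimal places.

0.4583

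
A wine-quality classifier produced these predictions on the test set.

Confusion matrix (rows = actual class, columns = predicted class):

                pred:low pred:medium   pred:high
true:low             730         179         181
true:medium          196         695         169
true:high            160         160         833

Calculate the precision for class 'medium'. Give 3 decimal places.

0.672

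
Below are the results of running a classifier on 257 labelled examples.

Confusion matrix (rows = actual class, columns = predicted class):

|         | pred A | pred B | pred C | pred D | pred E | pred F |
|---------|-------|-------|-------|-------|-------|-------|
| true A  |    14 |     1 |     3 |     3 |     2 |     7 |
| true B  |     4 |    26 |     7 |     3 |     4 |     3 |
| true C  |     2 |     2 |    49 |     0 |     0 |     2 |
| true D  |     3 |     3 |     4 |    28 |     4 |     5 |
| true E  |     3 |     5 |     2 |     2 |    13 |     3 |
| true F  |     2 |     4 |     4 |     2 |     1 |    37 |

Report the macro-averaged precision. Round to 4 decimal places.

Per-class precision (TP/(TP+FP)):
  A: TP=14, FP=4+2+3+3+2=14 → 14/28 = 0.50000
  B: TP=26, FP=1+2+3+5+4=15 → 26/41 = 0.63415
  C: TP=49, FP=3+7+4+2+4=20 → 49/69 = 0.71014
  D: TP=28, FP=3+3+0+2+2=10 → 28/38 = 0.73684
  E: TP=13, FP=2+4+0+4+1=11 → 13/24 = 0.54167
  F: TP=37, FP=7+3+2+5+3=20 → 37/57 = 0.64912
Macro-precision = mean = (0.50000 + 0.63415 + 0.71014 + 0.73684 + 0.54167 + 0.64912) / 6 = 0.6287

0.6287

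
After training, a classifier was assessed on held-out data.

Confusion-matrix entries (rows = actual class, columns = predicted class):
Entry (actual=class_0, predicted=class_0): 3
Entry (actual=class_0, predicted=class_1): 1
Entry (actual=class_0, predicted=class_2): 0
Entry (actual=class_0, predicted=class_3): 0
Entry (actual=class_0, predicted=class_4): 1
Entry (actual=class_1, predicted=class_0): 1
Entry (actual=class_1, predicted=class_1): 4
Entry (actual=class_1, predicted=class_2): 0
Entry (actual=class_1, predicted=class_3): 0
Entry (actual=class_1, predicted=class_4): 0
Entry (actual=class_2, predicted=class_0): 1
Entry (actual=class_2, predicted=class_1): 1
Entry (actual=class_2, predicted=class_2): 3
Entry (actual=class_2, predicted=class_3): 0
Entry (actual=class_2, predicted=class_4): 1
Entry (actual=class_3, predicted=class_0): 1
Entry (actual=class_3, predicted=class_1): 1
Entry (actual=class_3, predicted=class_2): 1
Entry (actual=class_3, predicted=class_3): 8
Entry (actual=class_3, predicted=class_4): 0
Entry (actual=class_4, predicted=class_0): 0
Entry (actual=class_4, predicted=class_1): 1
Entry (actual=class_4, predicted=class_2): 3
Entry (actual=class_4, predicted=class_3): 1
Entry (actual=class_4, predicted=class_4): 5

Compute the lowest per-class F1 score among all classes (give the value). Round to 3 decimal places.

0.462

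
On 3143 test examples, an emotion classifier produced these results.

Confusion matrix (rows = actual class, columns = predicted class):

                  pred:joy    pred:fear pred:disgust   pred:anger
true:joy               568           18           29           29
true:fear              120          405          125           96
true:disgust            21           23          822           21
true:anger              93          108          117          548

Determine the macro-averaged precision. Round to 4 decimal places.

0.7452

Per-class precision (TP/(TP+FP)):
  joy: TP=568, FP=120+21+93=234 → 568/802 = 0.70823
  fear: TP=405, FP=18+23+108=149 → 405/554 = 0.73105
  disgust: TP=822, FP=29+125+117=271 → 822/1093 = 0.75206
  anger: TP=548, FP=29+96+21=146 → 548/694 = 0.78963
Macro-precision = mean = (0.70823 + 0.73105 + 0.75206 + 0.78963) / 4 = 0.7452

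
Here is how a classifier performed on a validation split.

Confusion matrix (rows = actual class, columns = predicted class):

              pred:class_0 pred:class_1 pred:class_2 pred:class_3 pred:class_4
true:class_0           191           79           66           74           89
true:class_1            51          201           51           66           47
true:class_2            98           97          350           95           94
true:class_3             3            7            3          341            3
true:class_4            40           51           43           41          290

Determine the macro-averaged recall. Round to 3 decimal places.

Per-class recall (TP/(TP+FN)):
  class_0: TP=191, FN=79+66+74+89=308 → 191/499 = 0.3828
  class_1: TP=201, FN=51+51+66+47=215 → 201/416 = 0.4832
  class_2: TP=350, FN=98+97+95+94=384 → 350/734 = 0.4768
  class_3: TP=341, FN=3+7+3+3=16 → 341/357 = 0.9552
  class_4: TP=290, FN=40+51+43+41=175 → 290/465 = 0.6237
Macro-recall = mean = (0.3828 + 0.4832 + 0.4768 + 0.9552 + 0.6237) / 5 = 0.584

0.584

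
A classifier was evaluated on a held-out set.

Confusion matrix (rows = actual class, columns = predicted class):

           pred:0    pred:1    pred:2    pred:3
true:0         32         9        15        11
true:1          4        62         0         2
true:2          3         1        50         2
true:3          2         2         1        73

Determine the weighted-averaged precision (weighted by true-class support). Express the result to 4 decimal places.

Per-class precision (TP/(TP+FP)):
  0: TP=32, FP=4+3+2=9 → 32/41 = 0.78049
  1: TP=62, FP=9+1+2=12 → 62/74 = 0.83784
  2: TP=50, FP=15+0+1=16 → 50/66 = 0.75758
  3: TP=73, FP=11+2+2=15 → 73/88 = 0.82955
Weighted-precision = Σ (supportᵢ/N)·precisionᵢ with N=269: (67/269)·0.78049 + (68/269)·0.83784 + (56/269)·0.75758 + (78/269)·0.82955 = 0.8044

0.8044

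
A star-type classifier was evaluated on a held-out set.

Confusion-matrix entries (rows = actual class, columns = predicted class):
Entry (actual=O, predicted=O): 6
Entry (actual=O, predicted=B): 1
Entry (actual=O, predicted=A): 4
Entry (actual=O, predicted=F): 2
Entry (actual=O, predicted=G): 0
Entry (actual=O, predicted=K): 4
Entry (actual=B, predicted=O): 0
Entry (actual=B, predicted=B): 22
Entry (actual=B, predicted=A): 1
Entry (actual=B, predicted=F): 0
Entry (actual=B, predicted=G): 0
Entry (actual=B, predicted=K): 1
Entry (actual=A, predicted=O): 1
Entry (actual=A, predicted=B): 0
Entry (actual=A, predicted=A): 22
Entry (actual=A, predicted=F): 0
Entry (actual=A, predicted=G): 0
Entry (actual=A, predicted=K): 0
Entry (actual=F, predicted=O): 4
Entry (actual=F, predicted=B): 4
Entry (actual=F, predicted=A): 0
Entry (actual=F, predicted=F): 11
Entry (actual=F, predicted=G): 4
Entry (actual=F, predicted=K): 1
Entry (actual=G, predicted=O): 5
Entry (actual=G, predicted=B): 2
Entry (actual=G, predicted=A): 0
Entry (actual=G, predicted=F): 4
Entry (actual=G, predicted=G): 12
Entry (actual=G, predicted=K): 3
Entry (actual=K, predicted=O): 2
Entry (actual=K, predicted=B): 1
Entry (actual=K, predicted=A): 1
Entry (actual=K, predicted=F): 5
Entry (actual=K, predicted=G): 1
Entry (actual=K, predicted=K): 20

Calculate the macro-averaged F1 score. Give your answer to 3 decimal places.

Per-class F1 score (2·TP/(2·TP+FP+FN)):
  O: TP=6, FP=0+1+4+5+2=12, FN=1+4+2+0+4=11 → 12/35 = 0.3429
  B: TP=22, FP=1+0+4+2+1=8, FN=0+1+0+0+1=2 → 44/54 = 0.8148
  A: TP=22, FP=4+1+0+0+1=6, FN=1+0+0+0+0=1 → 44/51 = 0.8627
  F: TP=11, FP=2+0+0+4+5=11, FN=4+4+0+4+1=13 → 22/46 = 0.4783
  G: TP=12, FP=0+0+0+4+1=5, FN=5+2+0+4+3=14 → 24/43 = 0.5581
  K: TP=20, FP=4+1+0+1+3=9, FN=2+1+1+5+1=10 → 40/59 = 0.6780
Macro-F1 score = mean = (0.3429 + 0.8148 + 0.8627 + 0.4783 + 0.5581 + 0.6780) / 6 = 0.622

0.622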